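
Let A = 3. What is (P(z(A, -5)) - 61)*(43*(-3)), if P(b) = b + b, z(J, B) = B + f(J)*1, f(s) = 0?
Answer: 9159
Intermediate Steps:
z(J, B) = B (z(J, B) = B + 0*1 = B + 0 = B)
P(b) = 2*b
(P(z(A, -5)) - 61)*(43*(-3)) = (2*(-5) - 61)*(43*(-3)) = (-10 - 61)*(-129) = -71*(-129) = 9159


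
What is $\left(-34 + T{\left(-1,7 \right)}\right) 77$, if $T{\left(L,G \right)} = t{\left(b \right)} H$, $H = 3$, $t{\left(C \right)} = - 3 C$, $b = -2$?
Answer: $-1232$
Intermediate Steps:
$T{\left(L,G \right)} = 18$ ($T{\left(L,G \right)} = \left(-3\right) \left(-2\right) 3 = 6 \cdot 3 = 18$)
$\left(-34 + T{\left(-1,7 \right)}\right) 77 = \left(-34 + 18\right) 77 = \left(-16\right) 77 = -1232$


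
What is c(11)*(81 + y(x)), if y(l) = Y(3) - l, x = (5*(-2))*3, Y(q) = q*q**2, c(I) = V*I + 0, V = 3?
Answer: 4554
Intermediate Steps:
c(I) = 3*I (c(I) = 3*I + 0 = 3*I)
Y(q) = q**3
x = -30 (x = -10*3 = -30)
y(l) = 27 - l (y(l) = 3**3 - l = 27 - l)
c(11)*(81 + y(x)) = (3*11)*(81 + (27 - 1*(-30))) = 33*(81 + (27 + 30)) = 33*(81 + 57) = 33*138 = 4554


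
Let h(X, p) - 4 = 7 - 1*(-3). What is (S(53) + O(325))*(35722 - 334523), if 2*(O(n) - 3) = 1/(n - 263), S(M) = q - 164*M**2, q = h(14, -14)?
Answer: 17068025563715/124 ≈ 1.3765e+11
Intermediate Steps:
h(X, p) = 14 (h(X, p) = 4 + (7 - 1*(-3)) = 4 + (7 + 3) = 4 + 10 = 14)
q = 14
S(M) = 14 - 164*M**2
O(n) = 3 + 1/(2*(-263 + n)) (O(n) = 3 + 1/(2*(n - 263)) = 3 + 1/(2*(-263 + n)))
(S(53) + O(325))*(35722 - 334523) = ((14 - 164*53**2) + (-1577 + 6*325)/(2*(-263 + 325)))*(35722 - 334523) = ((14 - 164*2809) + (1/2)*(-1577 + 1950)/62)*(-298801) = ((14 - 460676) + (1/2)*(1/62)*373)*(-298801) = (-460662 + 373/124)*(-298801) = -57121715/124*(-298801) = 17068025563715/124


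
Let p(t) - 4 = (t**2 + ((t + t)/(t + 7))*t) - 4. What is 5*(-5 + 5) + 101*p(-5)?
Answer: 5050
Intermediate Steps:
p(t) = t**2 + 2*t**2/(7 + t) (p(t) = 4 + ((t**2 + ((t + t)/(t + 7))*t) - 4) = 4 + ((t**2 + ((2*t)/(7 + t))*t) - 4) = 4 + ((t**2 + (2*t/(7 + t))*t) - 4) = 4 + ((t**2 + 2*t**2/(7 + t)) - 4) = 4 + (-4 + t**2 + 2*t**2/(7 + t)) = t**2 + 2*t**2/(7 + t))
5*(-5 + 5) + 101*p(-5) = 5*(-5 + 5) + 101*((-5)**2*(9 - 5)/(7 - 5)) = 5*0 + 101*(25*4/2) = 0 + 101*(25*(1/2)*4) = 0 + 101*50 = 0 + 5050 = 5050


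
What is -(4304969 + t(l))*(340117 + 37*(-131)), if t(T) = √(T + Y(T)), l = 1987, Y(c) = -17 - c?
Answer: -1443326956630 - 335270*I*√17 ≈ -1.4433e+12 - 1.3824e+6*I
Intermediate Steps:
t(T) = I*√17 (t(T) = √(T + (-17 - T)) = √(-17) = I*√17)
-(4304969 + t(l))*(340117 + 37*(-131)) = -(4304969 + I*√17)*(340117 + 37*(-131)) = -(4304969 + I*√17)*(340117 - 4847) = -(4304969 + I*√17)*335270 = -(1443326956630 + 335270*I*√17) = -1443326956630 - 335270*I*√17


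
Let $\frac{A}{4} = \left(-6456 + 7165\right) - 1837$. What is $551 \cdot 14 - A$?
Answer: $12226$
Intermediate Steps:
$A = -4512$ ($A = 4 \left(\left(-6456 + 7165\right) - 1837\right) = 4 \left(709 - 1837\right) = 4 \left(-1128\right) = -4512$)
$551 \cdot 14 - A = 551 \cdot 14 - -4512 = 7714 + 4512 = 12226$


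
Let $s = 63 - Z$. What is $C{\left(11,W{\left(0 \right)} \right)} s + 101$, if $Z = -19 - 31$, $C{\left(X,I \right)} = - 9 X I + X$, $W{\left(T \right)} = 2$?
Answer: $-21030$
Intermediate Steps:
$C{\left(X,I \right)} = X - 9 I X$ ($C{\left(X,I \right)} = - 9 I X + X = X - 9 I X$)
$Z = -50$ ($Z = -19 - 31 = -50$)
$s = 113$ ($s = 63 - -50 = 63 + 50 = 113$)
$C{\left(11,W{\left(0 \right)} \right)} s + 101 = 11 \left(1 - 18\right) 113 + 101 = 11 \left(-17\right) 113 + 101 = \left(-187\right) 113 + 101 = -21131 + 101 = -21030$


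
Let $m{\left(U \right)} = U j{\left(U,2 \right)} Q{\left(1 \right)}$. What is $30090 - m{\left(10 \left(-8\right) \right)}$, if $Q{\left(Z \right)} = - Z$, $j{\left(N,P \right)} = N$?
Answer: $36490$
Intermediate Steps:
$m{\left(U \right)} = - U^{2}$ ($m{\left(U \right)} = U U \left(\left(-1\right) 1\right) = U^{2} \left(-1\right) = - U^{2}$)
$30090 - m{\left(10 \left(-8\right) \right)} = 30090 - - \left(10 \left(-8\right)\right)^{2} = 30090 - - \left(-80\right)^{2} = 30090 - \left(-1\right) 6400 = 30090 - -6400 = 30090 + 6400 = 36490$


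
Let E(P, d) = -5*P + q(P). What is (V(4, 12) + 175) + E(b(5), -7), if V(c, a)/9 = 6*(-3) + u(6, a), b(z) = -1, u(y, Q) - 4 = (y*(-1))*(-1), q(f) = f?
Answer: 107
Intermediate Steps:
u(y, Q) = 4 + y (u(y, Q) = 4 + (y*(-1))*(-1) = 4 - y*(-1) = 4 + y)
E(P, d) = -4*P (E(P, d) = -5*P + P = -4*P)
V(c, a) = -72 (V(c, a) = 9*(6*(-3) + (4 + 6)) = 9*(-18 + 10) = 9*(-8) = -72)
(V(4, 12) + 175) + E(b(5), -7) = (-72 + 175) - 4*(-1) = 103 + 4 = 107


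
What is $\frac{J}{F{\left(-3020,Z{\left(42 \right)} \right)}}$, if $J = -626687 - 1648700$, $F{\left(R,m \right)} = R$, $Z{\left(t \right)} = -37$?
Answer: $\frac{2275387}{3020} \approx 753.44$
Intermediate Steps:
$J = -2275387$ ($J = -626687 - 1648700 = -2275387$)
$\frac{J}{F{\left(-3020,Z{\left(42 \right)} \right)}} = - \frac{2275387}{-3020} = \left(-2275387\right) \left(- \frac{1}{3020}\right) = \frac{2275387}{3020}$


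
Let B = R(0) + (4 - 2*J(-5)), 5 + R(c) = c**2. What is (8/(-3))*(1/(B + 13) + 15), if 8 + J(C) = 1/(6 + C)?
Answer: -1564/39 ≈ -40.103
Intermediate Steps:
J(C) = -8 + 1/(6 + C)
R(c) = -5 + c**2
B = 13 (B = (-5 + 0**2) + (4 - 2*(-47 - 8*(-5))/(6 - 5)) = (-5 + 0) + (4 - 2*(-47 + 40)/1) = -5 + (4 - 2*(-7)) = -5 + (4 + 14) = -5 + 18 = 13)
(8/(-3))*(1/(B + 13) + 15) = (8/(-3))*(1/(13 + 13) + 15) = (8*(-1/3))*(1/26 + 15) = -8*(1/26 + 15)/3 = -8/3*391/26 = -1564/39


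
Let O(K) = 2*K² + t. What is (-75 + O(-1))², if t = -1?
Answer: 5476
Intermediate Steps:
O(K) = -1 + 2*K² (O(K) = 2*K² - 1 = -1 + 2*K²)
(-75 + O(-1))² = (-75 + (-1 + 2*(-1)²))² = (-75 + (-1 + 2*1))² = (-75 + (-1 + 2))² = (-75 + 1)² = (-74)² = 5476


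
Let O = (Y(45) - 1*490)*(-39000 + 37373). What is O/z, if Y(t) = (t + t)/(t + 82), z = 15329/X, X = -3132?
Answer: -316650774960/1946783 ≈ -1.6265e+5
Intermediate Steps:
z = -15329/3132 (z = 15329/(-3132) = 15329*(-1/3132) = -15329/3132 ≈ -4.8943)
Y(t) = 2*t/(82 + t) (Y(t) = (2*t)/(82 + t) = 2*t/(82 + t))
O = 101101780/127 (O = (2*45/(82 + 45) - 1*490)*(-39000 + 37373) = (2*45/127 - 490)*(-1627) = (2*45*(1/127) - 490)*(-1627) = (90/127 - 490)*(-1627) = -62140/127*(-1627) = 101101780/127 ≈ 7.9608e+5)
O/z = 101101780/(127*(-15329/3132)) = (101101780/127)*(-3132/15329) = -316650774960/1946783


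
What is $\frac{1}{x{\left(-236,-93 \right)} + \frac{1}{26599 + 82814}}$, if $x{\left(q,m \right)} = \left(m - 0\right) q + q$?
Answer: $\frac{109413}{2375575057} \approx 4.6057 \cdot 10^{-5}$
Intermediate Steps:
$x{\left(q,m \right)} = q + m q$ ($x{\left(q,m \right)} = \left(m + 0\right) q + q = m q + q = q + m q$)
$\frac{1}{x{\left(-236,-93 \right)} + \frac{1}{26599 + 82814}} = \frac{1}{- 236 \left(1 - 93\right) + \frac{1}{26599 + 82814}} = \frac{1}{\left(-236\right) \left(-92\right) + \frac{1}{109413}} = \frac{1}{21712 + \frac{1}{109413}} = \frac{1}{\frac{2375575057}{109413}} = \frac{109413}{2375575057}$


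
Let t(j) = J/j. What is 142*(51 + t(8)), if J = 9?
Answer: 29607/4 ≈ 7401.8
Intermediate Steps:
t(j) = 9/j
142*(51 + t(8)) = 142*(51 + 9/8) = 142*(417/8) = 29607/4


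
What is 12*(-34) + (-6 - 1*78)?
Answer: -492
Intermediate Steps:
12*(-34) + (-6 - 1*78) = -408 + (-6 - 78) = -408 - 84 = -492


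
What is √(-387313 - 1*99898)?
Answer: I*√487211 ≈ 698.0*I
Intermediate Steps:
√(-387313 - 1*99898) = √(-387313 - 99898) = √(-487211) = I*√487211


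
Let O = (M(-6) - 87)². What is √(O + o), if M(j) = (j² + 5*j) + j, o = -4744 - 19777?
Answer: 2*I*√4238 ≈ 130.2*I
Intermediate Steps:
o = -24521
M(j) = j² + 6*j
O = 7569 (O = (-6*(6 - 6) - 87)² = (-6*0 - 87)² = (0 - 87)² = (-87)² = 7569)
√(O + o) = √(7569 - 24521) = √(-16952) = 2*I*√4238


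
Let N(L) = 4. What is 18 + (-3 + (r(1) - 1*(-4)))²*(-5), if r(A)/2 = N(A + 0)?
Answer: -387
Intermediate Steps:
r(A) = 8 (r(A) = 2*4 = 8)
18 + (-3 + (r(1) - 1*(-4)))²*(-5) = 18 + (-3 + (8 - 1*(-4)))²*(-5) = 18 + (-3 + (8 + 4))²*(-5) = 18 + (-3 + 12)²*(-5) = 18 + 9²*(-5) = 18 + 81*(-5) = 18 - 405 = -387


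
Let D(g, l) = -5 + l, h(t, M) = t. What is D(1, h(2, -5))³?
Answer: -27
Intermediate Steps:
D(1, h(2, -5))³ = (-5 + 2)³ = (-3)³ = -27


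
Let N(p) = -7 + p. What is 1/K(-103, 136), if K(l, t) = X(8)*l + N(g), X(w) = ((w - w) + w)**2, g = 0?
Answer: -1/6599 ≈ -0.00015154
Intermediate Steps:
X(w) = w**2 (X(w) = (0 + w)**2 = w**2)
K(l, t) = -7 + 64*l (K(l, t) = 8**2*l + (-7 + 0) = 64*l - 7 = -7 + 64*l)
1/K(-103, 136) = 1/(-7 + 64*(-103)) = 1/(-7 - 6592) = 1/(-6599) = -1/6599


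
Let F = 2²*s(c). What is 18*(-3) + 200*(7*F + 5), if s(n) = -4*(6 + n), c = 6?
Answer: -267854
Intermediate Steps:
s(n) = -24 - 4*n
F = -192 (F = 2²*(-24 - 4*6) = 4*(-24 - 24) = 4*(-48) = -192)
18*(-3) + 200*(7*F + 5) = 18*(-3) + 200*(7*(-192) + 5) = -54 + 200*(-1344 + 5) = -54 + 200*(-1339) = -54 - 267800 = -267854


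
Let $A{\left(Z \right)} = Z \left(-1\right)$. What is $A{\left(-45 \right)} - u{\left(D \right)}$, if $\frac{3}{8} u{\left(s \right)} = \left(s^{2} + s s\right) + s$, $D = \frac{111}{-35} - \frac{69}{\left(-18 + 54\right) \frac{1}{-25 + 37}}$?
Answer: $- \frac{4334347}{1225} \approx -3538.2$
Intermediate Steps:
$A{\left(Z \right)} = - Z$
$D = - \frac{916}{35}$ ($D = 111 \left(- \frac{1}{35}\right) - \frac{69}{36 \cdot \frac{1}{12}} = - \frac{111}{35} - \frac{69}{36 \cdot \frac{1}{12}} = - \frac{111}{35} - \frac{69}{3} = - \frac{111}{35} - 23 = - \frac{916}{35} \approx -26.171$)
$u{\left(s \right)} = \frac{8 s}{3} + \frac{16 s^{2}}{3}$ ($u{\left(s \right)} = \frac{8 \left(\left(s^{2} + s s\right) + s\right)}{3} = \frac{8 \left(\left(s^{2} + s^{2}\right) + s\right)}{3} = \frac{8 \left(2 s^{2} + s\right)}{3} = \frac{8 \left(s + 2 s^{2}\right)}{3} = \frac{8 s}{3} + \frac{16 s^{2}}{3}$)
$A{\left(-45 \right)} - u{\left(D \right)} = \left(-1\right) \left(-45\right) - \frac{8}{3} \left(- \frac{916}{35}\right) \left(1 + 2 \left(- \frac{916}{35}\right)\right) = 45 - \frac{8}{3} \left(- \frac{916}{35}\right) \left(1 - \frac{1832}{35}\right) = 45 - \frac{8}{3} \left(- \frac{916}{35}\right) \left(- \frac{1797}{35}\right) = 45 - \frac{4389472}{1225} = - \frac{4334347}{1225}$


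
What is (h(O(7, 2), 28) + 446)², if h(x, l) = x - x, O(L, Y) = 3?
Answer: 198916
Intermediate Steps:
h(x, l) = 0
(h(O(7, 2), 28) + 446)² = (0 + 446)² = 446² = 198916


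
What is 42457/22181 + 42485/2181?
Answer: 1034958502/48376761 ≈ 21.394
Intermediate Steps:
42457/22181 + 42485/2181 = 1034958502/48376761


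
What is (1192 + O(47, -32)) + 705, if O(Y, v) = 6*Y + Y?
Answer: 2226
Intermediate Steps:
O(Y, v) = 7*Y
(1192 + O(47, -32)) + 705 = (1192 + 7*47) + 705 = (1192 + 329) + 705 = 1521 + 705 = 2226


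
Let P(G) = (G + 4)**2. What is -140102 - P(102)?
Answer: -151338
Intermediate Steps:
P(G) = (4 + G)**2
-140102 - P(102) = -140102 - (4 + 102)**2 = -140102 - 1*106**2 = -140102 - 1*11236 = -140102 - 11236 = -151338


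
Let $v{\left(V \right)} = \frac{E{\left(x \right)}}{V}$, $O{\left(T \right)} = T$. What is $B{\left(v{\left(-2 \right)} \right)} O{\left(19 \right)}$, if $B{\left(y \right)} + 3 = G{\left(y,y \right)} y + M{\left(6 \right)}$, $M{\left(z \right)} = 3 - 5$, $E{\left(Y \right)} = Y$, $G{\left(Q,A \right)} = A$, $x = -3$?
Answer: $- \frac{209}{4} \approx -52.25$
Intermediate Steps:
$M{\left(z \right)} = -2$ ($M{\left(z \right)} = 3 - 5 = -2$)
$v{\left(V \right)} = - \frac{3}{V}$
$B{\left(y \right)} = -5 + y^{2}$ ($B{\left(y \right)} = -3 + \left(y y - 2\right) = -3 + \left(y^{2} - 2\right) = -3 + \left(-2 + y^{2}\right) = -5 + y^{2}$)
$B{\left(v{\left(-2 \right)} \right)} O{\left(19 \right)} = \left(-5 + \left(- \frac{3}{-2}\right)^{2}\right) 19 = \left(-5 + \left(\left(-3\right) \left(- \frac{1}{2}\right)\right)^{2}\right) 19 = \left(-5 + \left(\frac{3}{2}\right)^{2}\right) 19 = \left(-5 + \frac{9}{4}\right) 19 = \left(- \frac{11}{4}\right) 19 = - \frac{209}{4}$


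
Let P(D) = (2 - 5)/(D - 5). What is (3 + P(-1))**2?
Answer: 49/4 ≈ 12.250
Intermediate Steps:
P(D) = -3/(-5 + D)
(3 + P(-1))**2 = (3 - 3/(-5 - 1))**2 = (3 - 3/(-6))**2 = (3 - 3*(-1/6))**2 = (3 + 1/2)**2 = (7/2)**2 = 49/4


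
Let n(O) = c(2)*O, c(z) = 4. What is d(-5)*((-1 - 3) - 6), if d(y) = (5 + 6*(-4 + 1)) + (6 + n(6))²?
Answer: -8870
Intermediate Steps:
n(O) = 4*O
d(y) = 887 (d(y) = (5 + 6*(-4 + 1)) + (6 + 4*6)² = (5 + 6*(-3)) + (6 + 24)² = (5 - 18) + 30² = -13 + 900 = 887)
d(-5)*((-1 - 3) - 6) = 887*((-1 - 3) - 6) = 887*(-4 - 6) = 887*(-10) = -8870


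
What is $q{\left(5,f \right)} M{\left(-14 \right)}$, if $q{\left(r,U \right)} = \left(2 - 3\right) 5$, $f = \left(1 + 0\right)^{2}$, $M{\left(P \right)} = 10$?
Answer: $-50$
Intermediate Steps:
$f = 1$ ($f = 1^{2} = 1$)
$q{\left(r,U \right)} = -5$ ($q{\left(r,U \right)} = \left(-1\right) 5 = -5$)
$q{\left(5,f \right)} M{\left(-14 \right)} = \left(-5\right) 10 = -50$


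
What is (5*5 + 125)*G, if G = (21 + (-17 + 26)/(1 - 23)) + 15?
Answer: 58725/11 ≈ 5338.6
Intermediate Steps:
G = 783/22 (G = (21 + 9/(-22)) + 15 = (21 + 9*(-1/22)) + 15 = (21 - 9/22) + 15 = 453/22 + 15 = 783/22 ≈ 35.591)
(5*5 + 125)*G = (5*5 + 125)*(783/22) = (25 + 125)*(783/22) = 150*(783/22) = 58725/11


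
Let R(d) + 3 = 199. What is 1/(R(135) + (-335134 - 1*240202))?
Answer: -1/575140 ≈ -1.7387e-6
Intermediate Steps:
R(d) = 196 (R(d) = -3 + 199 = 196)
1/(R(135) + (-335134 - 1*240202)) = 1/(196 + (-335134 - 1*240202)) = 1/(196 + (-335134 - 240202)) = 1/(196 - 575336) = 1/(-575140) = -1/575140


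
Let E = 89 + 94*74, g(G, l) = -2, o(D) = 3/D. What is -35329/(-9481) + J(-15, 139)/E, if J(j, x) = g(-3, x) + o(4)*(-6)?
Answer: 497662357/133587290 ≈ 3.7254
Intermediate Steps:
J(j, x) = -13/2 (J(j, x) = -2 + (3/4)*(-6) = -2 + (3*(¼))*(-6) = -2 + (¾)*(-6) = -2 - 9/2 = -13/2)
E = 7045 (E = 89 + 6956 = 7045)
-35329/(-9481) + J(-15, 139)/E = -35329/(-9481) - 13/2/7045 = -35329*(-1/9481) - 13/2*1/7045 = 35329/9481 - 13/14090 = 497662357/133587290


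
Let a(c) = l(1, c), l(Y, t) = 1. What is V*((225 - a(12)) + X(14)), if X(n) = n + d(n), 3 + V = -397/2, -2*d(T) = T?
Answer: -93093/2 ≈ -46547.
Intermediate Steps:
d(T) = -T/2
V = -403/2 (V = -3 - 397/2 = -403/2 ≈ -201.50)
a(c) = 1
X(n) = n/2 (X(n) = n - n/2 = n/2)
V*((225 - a(12)) + X(14)) = -403*((225 - 1*1) + (½)*14)/2 = -403*((225 - 1) + 7)/2 = -403*(224 + 7)/2 = -403/2*231 = -93093/2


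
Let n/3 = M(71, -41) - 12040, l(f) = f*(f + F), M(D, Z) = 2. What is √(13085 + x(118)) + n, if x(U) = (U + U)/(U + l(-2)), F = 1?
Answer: -36114 + √11778270/30 ≈ -36000.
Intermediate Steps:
l(f) = f*(1 + f) (l(f) = f*(f + 1) = f*(1 + f))
x(U) = 2*U/(2 + U) (x(U) = (U + U)/(U - 2*(1 - 2)) = (2*U)/(U - 2*(-1)) = (2*U)/(U + 2) = (2*U)/(2 + U) = 2*U/(2 + U))
n = -36114 (n = 3*(2 - 12040) = 3*(-12038) = -36114)
√(13085 + x(118)) + n = √(13085 + 2*118/(2 + 118)) - 36114 = √(13085 + 2*118/120) - 36114 = √(13085 + 2*118*(1/120)) - 36114 = √(13085 + 59/30) - 36114 = √(392609/30) - 36114 = √11778270/30 - 36114 = -36114 + √11778270/30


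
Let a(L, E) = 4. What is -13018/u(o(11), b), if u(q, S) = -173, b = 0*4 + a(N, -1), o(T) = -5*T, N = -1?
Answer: 13018/173 ≈ 75.249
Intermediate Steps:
b = 4 (b = 0*4 + 4 = 0 + 4 = 4)
-13018/u(o(11), b) = -13018/(-173) = -13018*(-1/173) = 13018/173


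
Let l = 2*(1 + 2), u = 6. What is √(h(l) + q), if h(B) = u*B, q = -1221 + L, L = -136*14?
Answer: I*√3089 ≈ 55.579*I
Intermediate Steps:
L = -1904
l = 6 (l = 2*3 = 6)
q = -3125 (q = -1221 - 1904 = -3125)
h(B) = 6*B
√(h(l) + q) = √(6*6 - 3125) = √(36 - 3125) = √(-3089) = I*√3089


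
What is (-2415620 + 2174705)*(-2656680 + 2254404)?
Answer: 96914322540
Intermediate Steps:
(-2415620 + 2174705)*(-2656680 + 2254404) = -240915*(-402276) = 96914322540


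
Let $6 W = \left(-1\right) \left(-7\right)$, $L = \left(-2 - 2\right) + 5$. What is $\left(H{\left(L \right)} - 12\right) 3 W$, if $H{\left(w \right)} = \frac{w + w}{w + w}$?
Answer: $- \frac{77}{2} \approx -38.5$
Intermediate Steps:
$L = 1$ ($L = -4 + 5 = 1$)
$H{\left(w \right)} = 1$ ($H{\left(w \right)} = \frac{2 w}{2 w} = 2 w \frac{1}{2 w} = 1$)
$W = \frac{7}{6}$ ($W = \frac{\left(-1\right) \left(-7\right)}{6} = \frac{1}{6} \cdot 7 = \frac{7}{6} \approx 1.1667$)
$\left(H{\left(L \right)} - 12\right) 3 W = \left(1 - 12\right) 3 \cdot \frac{7}{6} = \left(-11\right) 3 \cdot \frac{7}{6} = \left(-33\right) \frac{7}{6} = - \frac{77}{2}$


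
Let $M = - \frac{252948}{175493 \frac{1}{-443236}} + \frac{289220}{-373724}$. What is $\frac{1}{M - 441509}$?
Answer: $\frac{16396486483}{3235869164402556} \approx 5.0671 \cdot 10^{-6}$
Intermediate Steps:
$M = \frac{10475065515025403}{16396486483}$ ($M = - \frac{252948}{175493 \left(- \frac{1}{443236}\right)} + 289220 \left(- \frac{1}{373724}\right) = - \frac{252948}{- \frac{175493}{443236}} - \frac{72305}{93431} = \left(-252948\right) \left(- \frac{443236}{175493}\right) - \frac{72305}{93431} = \frac{112115659728}{175493} - \frac{72305}{93431} = \frac{10475065515025403}{16396486483} \approx 6.3886 \cdot 10^{5}$)
$\frac{1}{M - 441509} = \frac{1}{\frac{10475065515025403}{16396486483} - 441509} = \frac{1}{\frac{3235869164402556}{16396486483}} = \frac{16396486483}{3235869164402556}$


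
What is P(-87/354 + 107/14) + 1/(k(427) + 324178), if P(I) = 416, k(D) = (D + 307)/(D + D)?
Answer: 57584539595/138424373 ≈ 416.00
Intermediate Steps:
k(D) = (307 + D)/(2*D) (k(D) = (307 + D)/((2*D)) = (307 + D)*(1/(2*D)) = (307 + D)/(2*D))
P(-87/354 + 107/14) + 1/(k(427) + 324178) = 416 + 1/((½)*(307 + 427)/427 + 324178) = 416 + 1/((½)*(1/427)*734 + 324178) = 416 + 1/(367/427 + 324178) = 416 + 1/(138424373/427) = 416 + 427/138424373 = 57584539595/138424373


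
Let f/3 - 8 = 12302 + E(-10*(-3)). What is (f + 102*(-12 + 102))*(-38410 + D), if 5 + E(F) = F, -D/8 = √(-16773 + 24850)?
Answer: -1773965850 - 369480*√8077 ≈ -1.8072e+9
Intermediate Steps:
D = -8*√8077 (D = -8*√(-16773 + 24850) = -8*√8077 ≈ -718.98)
E(F) = -5 + F
f = 37005 (f = 24 + 3*(12302 + (-5 - 10*(-3))) = 24 + 3*(12302 + (-5 + 30)) = 24 + 3*(12302 + 25) = 24 + 3*12327 = 24 + 36981 = 37005)
(f + 102*(-12 + 102))*(-38410 + D) = (37005 + 102*(-12 + 102))*(-38410 - 8*√8077) = (37005 + 102*90)*(-38410 - 8*√8077) = (37005 + 9180)*(-38410 - 8*√8077) = 46185*(-38410 - 8*√8077) = -1773965850 - 369480*√8077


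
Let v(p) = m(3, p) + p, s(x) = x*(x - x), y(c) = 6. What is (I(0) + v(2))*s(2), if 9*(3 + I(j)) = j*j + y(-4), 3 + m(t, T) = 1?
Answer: 0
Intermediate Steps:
s(x) = 0 (s(x) = x*0 = 0)
m(t, T) = -2 (m(t, T) = -3 + 1 = -2)
I(j) = -7/3 + j²/9 (I(j) = -3 + (j*j + 6)/9 = -3 + (j² + 6)/9 = -3 + (6 + j²)/9 = -3 + (⅔ + j²/9) = -7/3 + j²/9)
v(p) = -2 + p
(I(0) + v(2))*s(2) = ((-7/3 + (⅑)*0²) + (-2 + 2))*0 = ((-7/3 + (⅑)*0) + 0)*0 = ((-7/3 + 0) + 0)*0 = (-7/3 + 0)*0 = -7/3*0 = 0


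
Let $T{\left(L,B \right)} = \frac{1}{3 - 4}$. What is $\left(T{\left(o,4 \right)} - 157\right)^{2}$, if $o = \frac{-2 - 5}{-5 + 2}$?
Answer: $24964$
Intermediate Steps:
$o = \frac{7}{3}$ ($o = - \frac{7}{-3} = \left(-7\right) \left(- \frac{1}{3}\right) = \frac{7}{3} \approx 2.3333$)
$T{\left(L,B \right)} = -1$ ($T{\left(L,B \right)} = \frac{1}{-1} = -1$)
$\left(T{\left(o,4 \right)} - 157\right)^{2} = \left(-1 - 157\right)^{2} = \left(-158\right)^{2} = 24964$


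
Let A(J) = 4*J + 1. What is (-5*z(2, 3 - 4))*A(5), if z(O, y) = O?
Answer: -210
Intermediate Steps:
A(J) = 1 + 4*J
(-5*z(2, 3 - 4))*A(5) = (-5*2)*(1 + 4*5) = -10*(1 + 20) = -10*21 = -210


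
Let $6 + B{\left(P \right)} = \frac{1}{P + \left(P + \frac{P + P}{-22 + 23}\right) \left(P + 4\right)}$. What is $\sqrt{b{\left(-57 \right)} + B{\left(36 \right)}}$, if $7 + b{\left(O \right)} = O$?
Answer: $\frac{i \sqrt{304919}}{66} \approx 8.3666 i$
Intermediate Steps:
$b{\left(O \right)} = -7 + O$
$B{\left(P \right)} = -6 + \frac{1}{P + 3 P \left(4 + P\right)}$ ($B{\left(P \right)} = -6 + \frac{1}{P + \left(P + \frac{P + P}{-22 + 23}\right) \left(P + 4\right)} = -6 + \frac{1}{P + \left(P + \frac{2 P}{1}\right) \left(4 + P\right)} = -6 + \frac{1}{P + \left(P + 2 P 1\right) \left(4 + P\right)} = -6 + \frac{1}{P + \left(P + 2 P\right) \left(4 + P\right)} = -6 + \frac{1}{P + 3 P \left(4 + P\right)}$)
$\sqrt{b{\left(-57 \right)} + B{\left(36 \right)}} = \sqrt{\left(-7 - 57\right) + \frac{1 - 2808 - 18 \cdot 36^{2}}{36 \left(13 + 3 \cdot 36\right)}} = \sqrt{-64 + \frac{1 - 2808 - 23328}{36 \left(13 + 108\right)}} = \sqrt{-64 + \frac{1 - 2808 - 23328}{36 \cdot 121}} = \sqrt{-64 + \frac{1}{36} \cdot \frac{1}{121} \left(-26135\right)} = \sqrt{-64 - \frac{26135}{4356}} = \sqrt{- \frac{304919}{4356}} = \frac{i \sqrt{304919}}{66}$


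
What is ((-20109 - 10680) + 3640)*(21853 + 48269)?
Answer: -1903742178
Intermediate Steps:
((-20109 - 10680) + 3640)*(21853 + 48269) = (-30789 + 3640)*70122 = -27149*70122 = -1903742178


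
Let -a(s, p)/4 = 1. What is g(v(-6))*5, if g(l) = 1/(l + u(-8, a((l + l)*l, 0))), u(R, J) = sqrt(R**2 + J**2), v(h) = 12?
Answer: 15/16 - 5*sqrt(5)/16 ≈ 0.23873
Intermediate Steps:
a(s, p) = -4 (a(s, p) = -4*1 = -4)
u(R, J) = sqrt(J**2 + R**2)
g(l) = 1/(l + 4*sqrt(5)) (g(l) = 1/(l + sqrt((-4)**2 + (-8)**2)) = 1/(l + sqrt(16 + 64)) = 1/(l + sqrt(80)) = 1/(l + 4*sqrt(5)))
g(v(-6))*5 = 5/(12 + 4*sqrt(5))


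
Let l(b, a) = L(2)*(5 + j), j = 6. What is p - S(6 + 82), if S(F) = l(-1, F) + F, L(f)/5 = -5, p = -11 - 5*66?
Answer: -154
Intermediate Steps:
p = -341 (p = -11 - 330 = -341)
L(f) = -25 (L(f) = 5*(-5) = -25)
l(b, a) = -275 (l(b, a) = -25*(5 + 6) = -25*11 = -275)
S(F) = -275 + F
p - S(6 + 82) = -341 - (-275 + (6 + 82)) = -341 - (-275 + 88) = -341 - 1*(-187) = -341 + 187 = -154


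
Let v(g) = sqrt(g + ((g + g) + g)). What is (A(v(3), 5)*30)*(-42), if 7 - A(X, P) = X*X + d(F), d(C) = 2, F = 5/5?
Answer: 8820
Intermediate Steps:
F = 1 (F = 5*(1/5) = 1)
v(g) = 2*sqrt(g) (v(g) = sqrt(g + (2*g + g)) = sqrt(g + 3*g) = sqrt(4*g) = 2*sqrt(g))
A(X, P) = 5 - X**2 (A(X, P) = 7 - (X*X + 2) = 7 - (X**2 + 2) = 7 - (2 + X**2) = 7 + (-2 - X**2) = 5 - X**2)
(A(v(3), 5)*30)*(-42) = ((5 - (2*sqrt(3))**2)*30)*(-42) = ((5 - 1*12)*30)*(-42) = ((5 - 12)*30)*(-42) = -7*30*(-42) = -210*(-42) = 8820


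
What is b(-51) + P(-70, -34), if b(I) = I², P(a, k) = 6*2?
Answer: 2613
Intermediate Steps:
P(a, k) = 12
b(-51) + P(-70, -34) = (-51)² + 12 = 2601 + 12 = 2613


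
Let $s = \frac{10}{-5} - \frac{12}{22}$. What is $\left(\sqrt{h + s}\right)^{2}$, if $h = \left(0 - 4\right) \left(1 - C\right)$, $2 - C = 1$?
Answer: $- \frac{28}{11} \approx -2.5455$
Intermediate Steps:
$C = 1$ ($C = 2 - 1 = 1$)
$s = - \frac{28}{11}$ ($s = 10 \left(- \frac{1}{5}\right) - \frac{6}{11} = -2 - \frac{6}{11} = - \frac{28}{11} \approx -2.5455$)
$h = 0$ ($h = \left(0 - 4\right) \left(1 - 1\right) = - 4 \left(1 - 1\right) = \left(-4\right) 0 = 0$)
$\left(\sqrt{h + s}\right)^{2} = \left(\sqrt{0 - \frac{28}{11}}\right)^{2} = \left(\sqrt{- \frac{28}{11}}\right)^{2} = \left(\frac{2 i \sqrt{77}}{11}\right)^{2} = - \frac{28}{11}$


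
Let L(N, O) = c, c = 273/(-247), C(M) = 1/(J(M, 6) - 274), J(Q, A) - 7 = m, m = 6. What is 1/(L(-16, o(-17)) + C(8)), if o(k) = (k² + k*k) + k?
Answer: -4959/5500 ≈ -0.90164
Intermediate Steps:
J(Q, A) = 13 (J(Q, A) = 7 + 6 = 13)
o(k) = k + 2*k² (o(k) = (k² + k²) + k = 2*k² + k = k + 2*k²)
C(M) = -1/261 (C(M) = 1/(13 - 274) = 1/(-261) = -1/261)
c = -21/19 (c = 273*(-1/247) = -21/19 ≈ -1.1053)
L(N, O) = -21/19
1/(L(-16, o(-17)) + C(8)) = 1/(-21/19 - 1/261) = 1/(-5500/4959) = -4959/5500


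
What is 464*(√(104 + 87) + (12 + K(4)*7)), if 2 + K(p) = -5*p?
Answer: -65888 + 464*√191 ≈ -59475.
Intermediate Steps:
K(p) = -2 - 5*p
464*(√(104 + 87) + (12 + K(4)*7)) = 464*(√(104 + 87) + (12 + (-2 - 5*4)*7)) = 464*(√191 + (12 + (-2 - 20)*7)) = 464*(√191 + (12 - 22*7)) = 464*(√191 + (12 - 154)) = 464*(√191 - 142) = 464*(-142 + √191) = -65888 + 464*√191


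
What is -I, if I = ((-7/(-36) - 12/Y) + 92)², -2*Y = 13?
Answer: -1936968121/219024 ≈ -8843.6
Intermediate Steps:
Y = -13/2 (Y = -½*13 = -13/2 ≈ -6.5000)
I = 1936968121/219024 (I = ((-7/(-36) - 12/(-13/2)) + 92)² = ((-7*(-1/36) - 12*(-2/13)) + 92)² = ((7/36 + 24/13) + 92)² = (955/468 + 92)² = (44011/468)² = 1936968121/219024 ≈ 8843.6)
-I = -1*1936968121/219024 = -1936968121/219024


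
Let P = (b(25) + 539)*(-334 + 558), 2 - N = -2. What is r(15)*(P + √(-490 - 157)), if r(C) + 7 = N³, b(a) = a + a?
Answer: 7520352 + 57*I*√647 ≈ 7.5204e+6 + 1449.9*I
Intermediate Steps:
b(a) = 2*a
N = 4 (N = 2 - 1*(-2) = 2 + 2 = 4)
r(C) = 57 (r(C) = -7 + 4³ = -7 + 64 = 57)
P = 131936 (P = (2*25 + 539)*(-334 + 558) = (50 + 539)*224 = 589*224 = 131936)
r(15)*(P + √(-490 - 157)) = 57*(131936 + √(-490 - 157)) = 57*(131936 + √(-647)) = 57*(131936 + I*√647) = 7520352 + 57*I*√647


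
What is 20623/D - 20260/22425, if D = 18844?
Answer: 16138267/84515340 ≈ 0.19095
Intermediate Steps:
20623/D - 20260/22425 = 20623/18844 - 20260/22425 = 20623*(1/18844) - 20260*1/22425 = 20623/18844 - 4052/4485 = 16138267/84515340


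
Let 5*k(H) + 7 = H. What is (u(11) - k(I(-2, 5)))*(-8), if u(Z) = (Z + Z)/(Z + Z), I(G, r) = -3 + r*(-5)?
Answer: -64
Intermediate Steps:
I(G, r) = -3 - 5*r
u(Z) = 1 (u(Z) = (2*Z)/((2*Z)) = (2*Z)*(1/(2*Z)) = 1)
k(H) = -7/5 + H/5
(u(11) - k(I(-2, 5)))*(-8) = (1 - (-7/5 + (-3 - 5*5)/5))*(-8) = (1 - (-7/5 + (-3 - 25)/5))*(-8) = (1 - (-7/5 + (⅕)*(-28)))*(-8) = (1 - (-7/5 - 28/5))*(-8) = (1 - 1*(-7))*(-8) = (1 + 7)*(-8) = 8*(-8) = -64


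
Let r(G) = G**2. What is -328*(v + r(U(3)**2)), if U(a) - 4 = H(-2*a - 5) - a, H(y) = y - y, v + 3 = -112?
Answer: 37392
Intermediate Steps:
v = -115 (v = -3 - 112 = -115)
H(y) = 0
U(a) = 4 - a (U(a) = 4 + (0 - a) = 4 - a)
-328*(v + r(U(3)**2)) = -328*(-115 + ((4 - 1*3)**2)**2) = -328*(-115 + ((4 - 3)**2)**2) = -328*(-115 + (1**2)**2) = -328*(-115 + 1**2) = -328*(-115 + 1) = -328*(-114) = 37392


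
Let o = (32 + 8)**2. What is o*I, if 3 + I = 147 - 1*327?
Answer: -292800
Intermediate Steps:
I = -183 (I = -3 + (147 - 1*327) = -3 + (147 - 327) = -3 - 180 = -183)
o = 1600 (o = 40**2 = 1600)
o*I = 1600*(-183) = -292800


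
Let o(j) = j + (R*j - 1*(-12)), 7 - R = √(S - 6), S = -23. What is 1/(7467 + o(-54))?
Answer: 1/7059 - 2*I*√29/1842399 ≈ 0.00014166 - 5.8458e-6*I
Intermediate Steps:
R = 7 - I*√29 (R = 7 - √(-23 - 6) = 7 - √(-29) = 7 - I*√29 ≈ 7.0 - 5.3852*I)
o(j) = 12 + j + j*(7 - I*√29) (o(j) = j + ((7 - I*√29)*j - 1*(-12)) = j + (j*(7 - I*√29) + 12) = j + (12 + j*(7 - I*√29)) = 12 + j + j*(7 - I*√29))
1/(7467 + o(-54)) = 1/(7467 + (12 - 54 - 54*(7 - I*√29))) = 1/(7467 + (12 - 54 + (-378 + 54*I*√29))) = 1/(7467 + (-420 + 54*I*√29)) = 1/(7047 + 54*I*√29)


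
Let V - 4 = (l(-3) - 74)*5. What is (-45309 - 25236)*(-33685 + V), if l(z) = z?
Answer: 2403185970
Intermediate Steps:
V = -381 (V = 4 + (-3 - 74)*5 = 4 - 77*5 = 4 - 385 = -381)
(-45309 - 25236)*(-33685 + V) = (-45309 - 25236)*(-33685 - 381) = -70545*(-34066) = 2403185970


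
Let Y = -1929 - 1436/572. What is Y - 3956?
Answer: -841914/143 ≈ -5887.5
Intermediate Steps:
Y = -276206/143 (Y = -1929 - 1436*1/572 = -1929 - 359/143 = -276206/143 ≈ -1931.5)
Y - 3956 = -276206/143 - 3956 = -841914/143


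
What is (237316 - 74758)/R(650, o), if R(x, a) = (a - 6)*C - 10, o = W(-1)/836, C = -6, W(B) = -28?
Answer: 16987311/2738 ≈ 6204.3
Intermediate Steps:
o = -7/209 (o = -28/836 = -28*1/836 = -7/209 ≈ -0.033493)
R(x, a) = 26 - 6*a (R(x, a) = (a - 6)*(-6) - 10 = (-6 + a)*(-6) - 10 = (36 - 6*a) - 10 = 26 - 6*a)
(237316 - 74758)/R(650, o) = (237316 - 74758)/(26 - 6*(-7/209)) = 162558/(26 + 42/209) = 162558/(5476/209) = 162558*(209/5476) = 16987311/2738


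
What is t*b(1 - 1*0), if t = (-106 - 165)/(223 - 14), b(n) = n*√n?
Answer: -271/209 ≈ -1.2966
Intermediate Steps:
b(n) = n^(3/2)
t = -271/209 ≈ -1.2966
t*b(1 - 1*0) = -271*(1 - 1*0)^(3/2)/209 = -271*(1 + 0)^(3/2)/209 = -271*1^(3/2)/209 = -271/209*1 = -271/209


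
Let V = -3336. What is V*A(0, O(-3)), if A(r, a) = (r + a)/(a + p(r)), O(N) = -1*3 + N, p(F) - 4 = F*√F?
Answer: -10008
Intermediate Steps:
p(F) = 4 + F^(3/2) (p(F) = 4 + F*√F = 4 + F^(3/2))
O(N) = -3 + N
A(r, a) = (a + r)/(4 + a + r^(3/2)) (A(r, a) = (r + a)/(a + (4 + r^(3/2))) = (a + r)/(4 + a + r^(3/2)))
V*A(0, O(-3)) = -3336*((-3 - 3) + 0)/(4 + (-3 - 3) + 0^(3/2)) = -3336*(-6 + 0)/(4 - 6 + 0) = -3336*(-6)/(-2) = -(-1668)*(-6) = -3336*3 = -10008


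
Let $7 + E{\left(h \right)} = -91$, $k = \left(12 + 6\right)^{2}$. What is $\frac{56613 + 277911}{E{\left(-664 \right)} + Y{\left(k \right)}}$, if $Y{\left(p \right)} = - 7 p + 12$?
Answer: $- \frac{167262}{1177} \approx -142.11$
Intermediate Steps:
$k = 324$ ($k = 18^{2} = 324$)
$E{\left(h \right)} = -98$ ($E{\left(h \right)} = -7 - 91 = -98$)
$Y{\left(p \right)} = 12 - 7 p$
$\frac{56613 + 277911}{E{\left(-664 \right)} + Y{\left(k \right)}} = \frac{56613 + 277911}{-98 + \left(12 - 2268\right)} = \frac{334524}{-98 + \left(12 - 2268\right)} = \frac{334524}{-98 - 2256} = \frac{334524}{-2354} = 334524 \left(- \frac{1}{2354}\right) = - \frac{167262}{1177}$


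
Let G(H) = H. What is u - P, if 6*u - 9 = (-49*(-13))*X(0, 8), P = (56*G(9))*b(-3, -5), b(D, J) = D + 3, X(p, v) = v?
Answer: 5105/6 ≈ 850.83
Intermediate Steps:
b(D, J) = 3 + D
P = 0 (P = (56*9)*(3 - 3) = 504*0 = 0)
u = 5105/6 (u = 3/2 + (-49*(-13)*8)/6 = 3/2 + (637*8)/6 = 3/2 + (⅙)*5096 = 3/2 + 2548/3 = 5105/6 ≈ 850.83)
u - P = 5105/6 - 1*0 = 5105/6 + 0 = 5105/6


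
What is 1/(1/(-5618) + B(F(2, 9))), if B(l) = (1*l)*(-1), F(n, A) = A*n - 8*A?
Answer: 5618/303371 ≈ 0.018519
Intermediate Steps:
F(n, A) = -8*A + A*n
B(l) = -l (B(l) = l*(-1) = -l)
1/(1/(-5618) + B(F(2, 9))) = 1/(1/(-5618) - 9*(-8 + 2)) = 1/(-1/5618 - 9*(-6)) = 1/(-1/5618 - 1*(-54)) = 1/(-1/5618 + 54) = 1/(303371/5618) = 5618/303371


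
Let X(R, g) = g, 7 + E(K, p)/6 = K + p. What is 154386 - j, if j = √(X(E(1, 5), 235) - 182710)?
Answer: 154386 - 15*I*√811 ≈ 1.5439e+5 - 427.17*I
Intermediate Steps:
E(K, p) = -42 + 6*K + 6*p (E(K, p) = -42 + 6*(K + p) = -42 + (6*K + 6*p) = -42 + 6*K + 6*p)
j = 15*I*√811 (j = √(235 - 182710) = √(-182475) = 15*I*√811 ≈ 427.17*I)
154386 - j = 154386 - 15*I*√811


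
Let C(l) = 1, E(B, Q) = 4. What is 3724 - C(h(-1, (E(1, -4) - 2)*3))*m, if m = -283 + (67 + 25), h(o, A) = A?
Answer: 3915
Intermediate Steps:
m = -191 (m = -283 + 92 = -191)
3724 - C(h(-1, (E(1, -4) - 2)*3))*m = 3724 - (-191) = 3724 - 1*(-191) = 3724 + 191 = 3915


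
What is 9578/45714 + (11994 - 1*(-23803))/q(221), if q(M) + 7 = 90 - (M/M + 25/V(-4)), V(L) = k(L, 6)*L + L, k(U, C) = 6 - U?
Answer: 4002080857/9226609 ≈ 433.75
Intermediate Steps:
V(L) = L + L*(6 - L) (V(L) = (6 - L)*L + L = L*(6 - L) + L = L + L*(6 - L))
q(M) = 3633/44 (q(M) = -7 + (90 - (M/M + 25/((-4*(7 - 1*(-4)))))) = -7 + (90 - (1 + 25/((-4*(7 + 4))))) = -7 + (90 - (1 + 25/((-4*11)))) = -7 + (90 - (1 + 25/(-44))) = -7 + (90 - (1 + 25*(-1/44))) = -7 + (90 - (1 - 25/44)) = -7 + (90 - 1*19/44) = -7 + (90 - 19/44) = -7 + 3941/44 = 3633/44)
9578/45714 + (11994 - 1*(-23803))/q(221) = 9578/45714 + (11994 - 1*(-23803))/(3633/44) = 9578*(1/45714) + (11994 + 23803)*(44/3633) = 4789/22857 + 35797*(44/3633) = 4789/22857 + 1575068/3633 = 4002080857/9226609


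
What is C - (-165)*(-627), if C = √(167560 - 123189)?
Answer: -103455 + √44371 ≈ -1.0324e+5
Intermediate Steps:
C = √44371 ≈ 210.64
C - (-165)*(-627) = √44371 - (-165)*(-627) = √44371 - 1*103455 = √44371 - 103455 = -103455 + √44371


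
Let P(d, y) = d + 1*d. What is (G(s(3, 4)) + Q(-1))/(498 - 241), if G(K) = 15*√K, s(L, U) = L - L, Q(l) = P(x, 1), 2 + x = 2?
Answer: 0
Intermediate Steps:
x = 0 (x = -2 + 2 = 0)
P(d, y) = 2*d (P(d, y) = d + d = 2*d)
Q(l) = 0 (Q(l) = 2*0 = 0)
s(L, U) = 0
(G(s(3, 4)) + Q(-1))/(498 - 241) = (15*√0 + 0)/(498 - 241) = (15*0 + 0)/257 = (0 + 0)*(1/257) = 0*(1/257) = 0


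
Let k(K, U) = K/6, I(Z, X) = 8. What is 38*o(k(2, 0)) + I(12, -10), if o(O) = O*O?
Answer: 110/9 ≈ 12.222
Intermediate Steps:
k(K, U) = K/6 (k(K, U) = K*(1/6) = K/6)
o(O) = O**2
38*o(k(2, 0)) + I(12, -10) = 38*((1/6)*2)**2 + 8 = 38*(1/3)**2 + 8 = 38*(1/9) + 8 = 38/9 + 8 = 110/9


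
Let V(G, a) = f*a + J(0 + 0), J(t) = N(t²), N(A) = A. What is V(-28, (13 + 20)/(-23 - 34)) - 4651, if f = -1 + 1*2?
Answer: -88380/19 ≈ -4651.6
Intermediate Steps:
f = 1 (f = -1 + 2 = 1)
J(t) = t²
V(G, a) = a (V(G, a) = 1*a + (0 + 0)² = a + 0² = a + 0 = a)
V(-28, (13 + 20)/(-23 - 34)) - 4651 = (13 + 20)/(-23 - 34) - 4651 = 33/(-57) - 4651 = 33*(-1/57) - 4651 = -11/19 - 4651 = -88380/19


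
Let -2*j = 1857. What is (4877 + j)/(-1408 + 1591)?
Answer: 7897/366 ≈ 21.577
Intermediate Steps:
j = -1857/2 (j = -½*1857 = -1857/2 ≈ -928.50)
(4877 + j)/(-1408 + 1591) = (4877 - 1857/2)/(-1408 + 1591) = (7897/2)/183 = (7897/2)*(1/183) = 7897/366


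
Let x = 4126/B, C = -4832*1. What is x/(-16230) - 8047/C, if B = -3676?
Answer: 60014483299/36035533920 ≈ 1.6654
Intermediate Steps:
C = -4832
x = -2063/1838 (x = 4126/(-3676) = 4126*(-1/3676) = -2063/1838 ≈ -1.1224)
x/(-16230) - 8047/C = -2063/1838/(-16230) - 8047/(-4832) = -2063/1838*(-1/16230) - 8047*(-1/4832) = 2063/29830740 + 8047/4832 = 60014483299/36035533920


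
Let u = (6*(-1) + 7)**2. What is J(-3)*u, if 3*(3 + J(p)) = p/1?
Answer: -4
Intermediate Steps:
J(p) = -3 + p/3 (J(p) = -3 + (p/1)/3 = -3 + (p*1)/3 = -3 + p/3)
u = 1 (u = (-6 + 7)**2 = 1**2 = 1)
J(-3)*u = (-3 + (1/3)*(-3))*1 = (-3 - 1)*1 = -4*1 = -4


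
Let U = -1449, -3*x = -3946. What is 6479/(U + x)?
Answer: -19437/401 ≈ -48.471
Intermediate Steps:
x = 3946/3 (x = -1/3*(-3946) = 3946/3 ≈ 1315.3)
6479/(U + x) = 6479/(-1449 + 3946/3) = 6479/(-401/3) = 6479*(-3/401) = -19437/401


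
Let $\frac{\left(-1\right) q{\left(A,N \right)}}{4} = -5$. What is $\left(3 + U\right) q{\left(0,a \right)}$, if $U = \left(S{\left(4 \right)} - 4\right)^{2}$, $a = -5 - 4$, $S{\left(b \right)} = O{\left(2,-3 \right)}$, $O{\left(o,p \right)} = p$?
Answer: $1040$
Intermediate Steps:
$S{\left(b \right)} = -3$
$a = -9$
$U = 49$ ($U = \left(-3 - 4\right)^{2} = \left(-7\right)^{2} = 49$)
$q{\left(A,N \right)} = 20$ ($q{\left(A,N \right)} = \left(-4\right) \left(-5\right) = 20$)
$\left(3 + U\right) q{\left(0,a \right)} = \left(3 + 49\right) 20 = 52 \cdot 20 = 1040$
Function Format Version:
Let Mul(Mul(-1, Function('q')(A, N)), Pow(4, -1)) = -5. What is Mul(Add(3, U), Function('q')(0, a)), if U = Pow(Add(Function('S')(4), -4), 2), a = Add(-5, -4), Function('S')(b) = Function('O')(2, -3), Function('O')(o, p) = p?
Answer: 1040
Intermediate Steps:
Function('S')(b) = -3
a = -9
U = 49 (U = Pow(Add(-3, -4), 2) = Pow(-7, 2) = 49)
Function('q')(A, N) = 20 (Function('q')(A, N) = Mul(-4, -5) = 20)
Mul(Add(3, U), Function('q')(0, a)) = Mul(Add(3, 49), 20) = Mul(52, 20) = 1040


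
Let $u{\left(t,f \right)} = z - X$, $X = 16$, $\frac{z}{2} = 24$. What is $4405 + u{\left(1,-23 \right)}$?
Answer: $4437$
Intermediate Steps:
$z = 48$ ($z = 2 \cdot 24 = 48$)
$u{\left(t,f \right)} = 32$ ($u{\left(t,f \right)} = 48 - 16 = 32$)
$4405 + u{\left(1,-23 \right)} = 4405 + 32 = 4437$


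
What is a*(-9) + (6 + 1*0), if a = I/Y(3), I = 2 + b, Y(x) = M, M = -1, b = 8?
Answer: 96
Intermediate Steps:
Y(x) = -1
I = 10 (I = 2 + 8 = 10)
a = -10 (a = 10/(-1) = 10*(-1) = -10)
a*(-9) + (6 + 1*0) = -10*(-9) + (6 + 1*0) = 90 + (6 + 0) = 90 + 6 = 96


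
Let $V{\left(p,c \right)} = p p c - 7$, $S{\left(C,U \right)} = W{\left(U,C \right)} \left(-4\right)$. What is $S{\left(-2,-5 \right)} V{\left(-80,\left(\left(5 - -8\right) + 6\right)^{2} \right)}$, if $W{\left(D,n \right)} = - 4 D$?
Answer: $-184831440$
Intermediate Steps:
$S{\left(C,U \right)} = 16 U$ ($S{\left(C,U \right)} = - 4 U \left(-4\right) = 16 U$)
$V{\left(p,c \right)} = -7 + c p^{2}$ ($V{\left(p,c \right)} = p^{2} c - 7 = c p^{2} - 7 = -7 + c p^{2}$)
$S{\left(-2,-5 \right)} V{\left(-80,\left(\left(5 - -8\right) + 6\right)^{2} \right)} = 16 \left(-5\right) \left(-7 + \left(\left(5 - -8\right) + 6\right)^{2} \left(-80\right)^{2}\right) = - 80 \left(-7 + \left(\left(5 + 8\right) + 6\right)^{2} \cdot 6400\right) = - 80 \left(-7 + \left(13 + 6\right)^{2} \cdot 6400\right) = - 80 \left(-7 + 19^{2} \cdot 6400\right) = - 80 \left(-7 + 361 \cdot 6400\right) = - 80 \left(-7 + 2310400\right) = \left(-80\right) 2310393 = -184831440$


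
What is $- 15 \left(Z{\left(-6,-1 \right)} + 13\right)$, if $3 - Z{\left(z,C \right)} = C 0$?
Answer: $-240$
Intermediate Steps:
$Z{\left(z,C \right)} = 3$ ($Z{\left(z,C \right)} = 3 - C 0 = 3 - 0 = 3 + 0 = 3$)
$- 15 \left(Z{\left(-6,-1 \right)} + 13\right) = - 15 \left(3 + 13\right) = \left(-15\right) 16 = -240$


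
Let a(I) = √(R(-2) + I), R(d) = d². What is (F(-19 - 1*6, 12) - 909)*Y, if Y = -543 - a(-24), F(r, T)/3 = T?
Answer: 474039 + 1746*I*√5 ≈ 4.7404e+5 + 3904.2*I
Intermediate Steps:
a(I) = √(4 + I) (a(I) = √((-2)² + I) = √(4 + I))
F(r, T) = 3*T
Y = -543 - 2*I*√5 (Y = -543 - √(4 - 24) = -543 - √(-20) = -543 - 2*I*√5 ≈ -543.0 - 4.4721*I)
(F(-19 - 1*6, 12) - 909)*Y = (3*12 - 909)*(-543 - 2*I*√5) = (36 - 909)*(-543 - 2*I*√5) = -873*(-543 - 2*I*√5) = 474039 + 1746*I*√5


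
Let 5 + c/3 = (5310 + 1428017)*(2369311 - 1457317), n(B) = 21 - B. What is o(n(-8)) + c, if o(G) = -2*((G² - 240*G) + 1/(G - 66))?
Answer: 145097604720471/37 ≈ 3.9216e+12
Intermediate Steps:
o(G) = -2*G² - 2/(-66 + G) + 480*G (o(G) = -2*((G² - 240*G) + 1/(-66 + G)) = -2*(G² + 1/(-66 + G) - 240*G) = -2*G² - 2/(-66 + G) + 480*G)
c = 3921556872099 (c = -15 + 3*((5310 + 1428017)*(2369311 - 1457317)) = -15 + 3*(1433327*911994) = -15 + 3*1307185624038 = -15 + 3921556872114 = 3921556872099)
o(n(-8)) + c = 2*(-1 - (21 - 1*(-8))³ - 15840*(21 - 1*(-8)) + 306*(21 - 1*(-8))²)/(-66 + (21 - 1*(-8))) + 3921556872099 = 2*(-1 - (21 + 8)³ - 15840*(21 + 8) + 306*(21 + 8)²)/(-66 + (21 + 8)) + 3921556872099 = 2*(-1 - 1*29³ - 15840*29 + 306*29²)/(-66 + 29) + 3921556872099 = 2*(-1 - 1*24389 - 459360 + 306*841)/(-37) + 3921556872099 = 2*(-1/37)*(-1 - 24389 - 459360 + 257346) + 3921556872099 = 2*(-1/37)*(-226404) + 3921556872099 = 452808/37 + 3921556872099 = 145097604720471/37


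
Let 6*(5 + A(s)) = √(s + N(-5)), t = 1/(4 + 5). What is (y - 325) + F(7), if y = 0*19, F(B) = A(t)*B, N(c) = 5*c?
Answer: -360 + 14*I*√14/9 ≈ -360.0 + 5.8204*I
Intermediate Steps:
t = ⅑ (t = 1/9 = ⅑ ≈ 0.11111)
A(s) = -5 + √(-25 + s)/6 (A(s) = -5 + √(s + 5*(-5))/6 = -5 + √(s - 25)/6 = -5 + √(-25 + s)/6)
F(B) = B*(-5 + 2*I*√14/9) (F(B) = (-5 + √(-25 + ⅑)/6)*B = (-5 + √(-224/9)/6)*B = (-5 + (4*I*√14/3)/6)*B = (-5 + 2*I*√14/9)*B = B*(-5 + 2*I*√14/9))
y = 0
(y - 325) + F(7) = (0 - 325) + (⅑)*7*(-45 + 2*I*√14) = -325 + (-35 + 14*I*√14/9) = -360 + 14*I*√14/9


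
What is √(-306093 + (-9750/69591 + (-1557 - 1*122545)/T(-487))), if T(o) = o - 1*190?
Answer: I*√75445686179516960537/15704369 ≈ 553.09*I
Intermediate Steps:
T(o) = -190 + o (T(o) = o - 190 = -190 + o)
√(-306093 + (-9750/69591 + (-1557 - 1*122545)/T(-487))) = √(-306093 + (-9750/69591 + (-1557 - 1*122545)/(-190 - 487))) = √(-306093 + (-9750*1/69591 + (-1557 - 122545)/(-677))) = √(-306093 + (-3250/23197 - 124102*(-1/677))) = √(-306093 + (-3250/23197 + 124102/677)) = √(-306093 + 2876593844/15704369) = √(-4804120826473/15704369) = I*√75445686179516960537/15704369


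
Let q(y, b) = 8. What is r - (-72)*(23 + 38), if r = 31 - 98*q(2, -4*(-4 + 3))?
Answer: 3639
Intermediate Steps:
r = -753 (r = 31 - 98*8 = 31 - 784 = -753)
r - (-72)*(23 + 38) = -753 - (-72)*(23 + 38) = -753 - (-72)*61 = -753 - 1*(-4392) = -753 + 4392 = 3639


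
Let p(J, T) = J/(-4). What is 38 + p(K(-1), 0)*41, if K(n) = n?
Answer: 193/4 ≈ 48.250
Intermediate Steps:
p(J, T) = -J/4 (p(J, T) = J*(-1/4) = -J/4)
38 + p(K(-1), 0)*41 = 38 - 1/4*(-1)*41 = 38 + (1/4)*41 = 38 + 41/4 = 193/4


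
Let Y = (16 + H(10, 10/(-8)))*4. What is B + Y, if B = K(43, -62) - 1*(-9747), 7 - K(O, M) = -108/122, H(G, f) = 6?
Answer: 600416/61 ≈ 9842.9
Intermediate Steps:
K(O, M) = 481/61 (K(O, M) = 7 - (-108)/122 = 7 - 1*(-54/61) = 7 + 54/61 = 481/61)
Y = 88 (Y = (16 + 6)*4 = 22*4 = 88)
B = 595048/61 (B = 481/61 - 1*(-9747) = 481/61 + 9747 = 595048/61 ≈ 9754.9)
B + Y = 595048/61 + 88 = 600416/61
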